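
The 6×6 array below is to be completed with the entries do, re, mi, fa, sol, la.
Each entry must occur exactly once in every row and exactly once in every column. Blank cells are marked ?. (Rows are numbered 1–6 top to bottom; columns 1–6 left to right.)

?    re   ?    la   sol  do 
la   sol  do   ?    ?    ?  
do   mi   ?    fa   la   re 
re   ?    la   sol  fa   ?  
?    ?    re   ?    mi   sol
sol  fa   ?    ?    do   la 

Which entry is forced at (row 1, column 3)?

Row 2, column 5: row 2 has {do, sol, la} and column 5 has {do, mi, fa, sol, la}, leaving only re.
Row 2, column 4: row 2 has {do, re, sol, la} and column 4 has {fa, sol, la}, leaving only mi.
Row 2, column 6: row 2 has {do, re, mi, sol, la} and column 6 has {do, re, sol, la}, leaving only fa.
Row 3, column 3: row 3 has {do, re, mi, fa, la} and column 3 has {do, re, la}, leaving only sol.
Row 4, column 2: row 4 has {re, fa, sol, la} and column 2 has {re, mi, fa, sol}, leaving only do.
Row 4, column 6: row 4 has {do, re, fa, sol, la} and column 6 has {do, re, fa, sol, la}, leaving only mi.
Row 5, column 1: row 5 has {re, mi, sol} and column 1 has {do, re, sol, la}, leaving only fa.
Row 1, column 1: row 1 has {do, re, sol, la} and column 1 has {do, re, fa, sol, la}, leaving only mi.
Row 1 already has {do, re, mi, sol, la} and column 3 already has {do, re, sol, la}, so row 1, column 3 must be fa.

fa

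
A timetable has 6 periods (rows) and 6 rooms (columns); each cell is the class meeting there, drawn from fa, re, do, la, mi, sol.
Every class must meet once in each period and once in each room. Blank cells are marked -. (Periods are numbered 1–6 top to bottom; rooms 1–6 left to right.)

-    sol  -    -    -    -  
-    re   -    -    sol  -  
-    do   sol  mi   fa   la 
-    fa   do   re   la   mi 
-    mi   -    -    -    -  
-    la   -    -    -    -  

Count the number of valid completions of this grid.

56

Period 1, room 1: eliminating its period and room leaves {fa, re, do, la, mi}.
Period 1, room 3: eliminating its period and room leaves {fa, re, la, mi}.
Period 1, room 4: eliminating its period and room leaves {fa, do, la}.
Period 1, room 5: eliminating its period and room leaves {re, do, mi}.
Period 1, room 6: eliminating its period and room leaves {fa, re, do}.
Period 2, room 1: eliminating its period and room leaves {fa, do, la, mi}.
Period 2, room 3: eliminating its period and room leaves {fa, la, mi}.
Period 2, room 4: eliminating its period and room leaves {fa, do, la}.
Period 2, room 6: eliminating its period and room leaves {fa, do}.
Period 3, room 1: eliminating its period and room leaves {re}.
Period 4, room 1: eliminating its period and room leaves {sol}.
Period 5, room 1: eliminating its period and room leaves {fa, re, do, la, sol}.
Period 5, room 3: eliminating its period and room leaves {fa, re, la}.
Period 5, room 4: eliminating its period and room leaves {fa, do, la, sol}.
Period 5, room 5: eliminating its period and room leaves {re, do}.
Period 5, room 6: eliminating its period and room leaves {fa, re, do, sol}.
Period 6, room 1: eliminating its period and room leaves {fa, re, do, mi, sol}.
Period 6, room 3: eliminating its period and room leaves {fa, re, mi}.
Period 6, room 4: eliminating its period and room leaves {fa, do, sol}.
Period 6, room 5: eliminating its period and room leaves {re, do, mi}.
Period 6, room 6: eliminating its period and room leaves {fa, re, do, sol}.
Enumerating the assignments across these blanks that avoid any period or room repeat gives 56 completions.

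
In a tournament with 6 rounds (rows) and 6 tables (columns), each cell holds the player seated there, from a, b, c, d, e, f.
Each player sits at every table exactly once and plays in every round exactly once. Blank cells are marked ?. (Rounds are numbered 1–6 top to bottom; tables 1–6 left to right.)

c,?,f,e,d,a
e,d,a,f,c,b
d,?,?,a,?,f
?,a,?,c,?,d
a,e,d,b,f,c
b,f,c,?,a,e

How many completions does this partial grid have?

Round 1, table 2: eliminating its round and table leaves {b}.
Round 3, table 2: eliminating its round and table leaves {b, c}.
Round 3, table 3: eliminating its round and table leaves {b, e}.
Round 3, table 5: eliminating its round and table leaves {b, e}.
Round 4, table 1: eliminating its round and table leaves {f}.
Round 4, table 3: eliminating its round and table leaves {b, e}.
Round 4, table 5: eliminating its round and table leaves {b, e}.
Round 6, table 4: eliminating its round and table leaves {d}.
Enumerating the assignments across these blanks that avoid any round or table repeat gives 2 completions.

2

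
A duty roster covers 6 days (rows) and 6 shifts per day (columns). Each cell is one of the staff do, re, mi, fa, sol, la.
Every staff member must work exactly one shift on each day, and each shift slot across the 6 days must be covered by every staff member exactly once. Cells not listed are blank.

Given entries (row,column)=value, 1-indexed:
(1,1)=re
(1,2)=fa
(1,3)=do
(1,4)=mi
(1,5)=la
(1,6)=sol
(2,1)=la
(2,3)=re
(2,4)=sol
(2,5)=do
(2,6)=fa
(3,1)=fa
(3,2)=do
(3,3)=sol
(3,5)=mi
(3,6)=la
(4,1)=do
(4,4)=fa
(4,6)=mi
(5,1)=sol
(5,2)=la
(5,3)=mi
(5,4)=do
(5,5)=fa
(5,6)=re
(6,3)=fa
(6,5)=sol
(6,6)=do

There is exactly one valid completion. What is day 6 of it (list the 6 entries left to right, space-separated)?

Day 6, shift 1: day 6 has {do, fa, sol} and shift 1 has {do, re, fa, sol, la}, leaving only mi.
Day 6, shift 2: day 6 has {do, mi, fa, sol} and shift 2 has {do, fa, la}, leaving only re.
Day 6, shift 4: day 6 has {do, re, mi, fa, sol} and shift 4 has {do, mi, fa, sol}, leaving only la.
So day 6 reads: mi re fa la sol do.

mi re fa la sol do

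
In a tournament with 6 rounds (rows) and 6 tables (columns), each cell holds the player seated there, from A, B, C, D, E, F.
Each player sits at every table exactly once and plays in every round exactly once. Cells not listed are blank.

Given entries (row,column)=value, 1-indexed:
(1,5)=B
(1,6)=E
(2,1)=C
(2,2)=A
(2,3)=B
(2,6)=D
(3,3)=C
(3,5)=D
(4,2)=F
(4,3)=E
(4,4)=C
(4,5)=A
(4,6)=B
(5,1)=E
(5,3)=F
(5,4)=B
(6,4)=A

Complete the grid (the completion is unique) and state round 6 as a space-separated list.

B E D A F C

Round 6, table 3: round 6 has {A} and table 3 has {B, C, E, F}, leaving only D.
Round 1, table 3: round 1 has {B, E} and table 3 has {B, C, D, E, F}, leaving only A.
Round 4, table 1: round 4 has {A, B, C, E, F} and table 1 has {C, E}, leaving only D.
Round 1, table 1: round 1 has {A, B, E} and table 1 has {C, D, E}, leaving only F.
Round 6, table 1: round 6 has {A, D} and table 1 has {C, D, E, F}, leaving only B.
Round 1, table 4: round 1 has {A, B, E, F} and table 4 has {A, B, C}, leaving only D.
Round 1, table 2: round 1 has {A, B, D, E, F} and table 2 has {A, F}, leaving only C.
Round 6, table 2: round 6 has {A, B, D} and table 2 has {A, C, F}, leaving only E.
Round 3, table 1: round 3 has {C, D} and table 1 has {B, C, D, E, F}, leaving only A.
Round 3, table 2: round 3 has {A, C, D} and table 2 has {A, C, E, F}, leaving only B.
Round 3, table 6: round 3 has {A, B, C, D} and table 6 has {B, D, E}, leaving only F.
Round 6, table 6: round 6 has {A, B, D, E} and table 6 has {B, D, E, F}, leaving only C.
Round 6, table 5: round 6 has {A, B, C, D, E} and table 5 has {A, B, D}, leaving only F.
So round 6 reads: B E D A F C.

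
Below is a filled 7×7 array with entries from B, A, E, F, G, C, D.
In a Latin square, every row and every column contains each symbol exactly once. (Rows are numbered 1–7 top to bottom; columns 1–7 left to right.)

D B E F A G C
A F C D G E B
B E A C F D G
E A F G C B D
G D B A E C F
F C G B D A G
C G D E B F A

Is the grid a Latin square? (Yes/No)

No

Row 6 contains G twice (at columns 3 and 7), so it is not a permutation.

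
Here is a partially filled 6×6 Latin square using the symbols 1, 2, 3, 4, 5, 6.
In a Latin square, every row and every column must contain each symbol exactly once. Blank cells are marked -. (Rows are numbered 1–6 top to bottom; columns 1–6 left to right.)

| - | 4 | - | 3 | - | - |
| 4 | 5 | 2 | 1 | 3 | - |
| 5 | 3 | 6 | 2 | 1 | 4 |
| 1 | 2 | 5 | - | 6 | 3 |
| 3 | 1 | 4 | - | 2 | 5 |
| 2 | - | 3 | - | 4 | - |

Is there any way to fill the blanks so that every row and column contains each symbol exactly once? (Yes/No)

No row or column among the givens repeats a symbol, and propagating forced cells runs into no contradiction.
One valid completion exists (for instance, 6 4 1 3 5 2 / 4 5 2 1 3 6 / 5 3 6 2 1 4 / 1 2 5 4 6 3 / 3 1 4 6 2 5 / 2 6 3 5 4 1).

Yes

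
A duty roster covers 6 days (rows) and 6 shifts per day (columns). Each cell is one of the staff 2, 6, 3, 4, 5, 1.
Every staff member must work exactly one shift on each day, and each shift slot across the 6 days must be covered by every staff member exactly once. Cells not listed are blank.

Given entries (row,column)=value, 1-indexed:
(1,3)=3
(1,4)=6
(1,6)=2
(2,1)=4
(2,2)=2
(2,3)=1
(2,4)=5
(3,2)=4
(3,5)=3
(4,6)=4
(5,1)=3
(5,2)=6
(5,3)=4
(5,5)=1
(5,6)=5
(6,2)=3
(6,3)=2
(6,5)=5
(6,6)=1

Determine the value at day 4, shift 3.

Day 1, shift 5: day 1 has {2, 6, 3} and shift 5 has {3, 5, 1}, leaving only 4.
Day 2, shift 5: day 2 has {2, 4, 5, 1} and shift 5 has {3, 4, 5, 1}, leaving only 6.
Day 2, shift 6: day 2 has {2, 6, 4, 5, 1} and shift 6 has {2, 4, 5, 1}, leaving only 3.
Day 3, shift 6: day 3 has {3, 4} and shift 6 has {2, 3, 4, 5, 1}, leaving only 6.
Day 3, shift 3: day 3 has {6, 3, 4} and shift 3 has {2, 3, 4, 1}, leaving only 5.
Day 4 already has {4} and shift 3 already has {2, 3, 4, 5, 1}, so day 4, shift 3 must be 6.

6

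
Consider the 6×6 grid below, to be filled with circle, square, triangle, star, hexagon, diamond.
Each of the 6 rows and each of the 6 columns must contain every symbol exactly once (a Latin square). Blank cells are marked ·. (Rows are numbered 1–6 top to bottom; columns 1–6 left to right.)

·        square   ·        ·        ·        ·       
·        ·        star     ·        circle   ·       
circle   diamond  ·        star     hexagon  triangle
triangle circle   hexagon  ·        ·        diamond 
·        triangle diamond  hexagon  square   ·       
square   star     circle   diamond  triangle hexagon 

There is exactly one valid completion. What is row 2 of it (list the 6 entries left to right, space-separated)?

Row 2, column 2: row 2 has {circle, star} and column 2 has {circle, square, triangle, star, diamond}, leaving only hexagon.
Row 2, column 1: row 2 has {circle, star, hexagon} and column 1 has {circle, square, triangle}, leaving only diamond.
Row 2, column 6: row 2 has {circle, star, hexagon, diamond} and column 6 has {triangle, hexagon, diamond}, leaving only square.
Row 2, column 4: row 2 has {circle, square, star, hexagon, diamond} and column 4 has {star, hexagon, diamond}, leaving only triangle.
So row 2 reads: diamond hexagon star triangle circle square.

diamond hexagon star triangle circle square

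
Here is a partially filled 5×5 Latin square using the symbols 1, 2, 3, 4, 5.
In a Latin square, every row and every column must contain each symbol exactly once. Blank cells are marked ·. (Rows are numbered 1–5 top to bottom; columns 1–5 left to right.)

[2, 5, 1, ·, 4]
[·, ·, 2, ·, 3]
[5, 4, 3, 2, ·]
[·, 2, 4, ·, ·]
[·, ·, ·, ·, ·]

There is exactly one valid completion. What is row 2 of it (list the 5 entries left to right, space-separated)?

Row 2, column 2: row 2 has {2, 3} and column 2 has {2, 4, 5}, leaving only 1.
Row 2, column 1: row 2 has {1, 2, 3} and column 1 has {2, 5}, leaving only 4.
Row 2, column 4: row 2 has {1, 2, 3, 4} and column 4 has {2}, leaving only 5.
So row 2 reads: 4 1 2 5 3.

4 1 2 5 3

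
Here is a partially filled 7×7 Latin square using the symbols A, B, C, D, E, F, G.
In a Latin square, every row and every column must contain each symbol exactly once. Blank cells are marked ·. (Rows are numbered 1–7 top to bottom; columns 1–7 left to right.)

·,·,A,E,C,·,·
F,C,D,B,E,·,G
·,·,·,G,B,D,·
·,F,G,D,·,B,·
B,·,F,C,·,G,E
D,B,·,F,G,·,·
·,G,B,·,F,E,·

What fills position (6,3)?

E

Row 1, column 1: row 1 has {A, C, E} and column 1 has {B, D, F}, leaving only G.
Row 1, column 2: row 1 has {A, C, E, G} and column 2 has {B, C, F, G}, leaving only D.
Row 1, column 6: row 1 has {A, C, D, E, G} and column 6 has {B, D, E, G}, leaving only F.
Row 1, column 7: row 1 has {A, C, D, E, F, G} and column 7 has {E, G}, leaving only B.
Row 2, column 6: row 2 has {B, C, D, E, F, G} and column 6 has {B, D, E, F, G}, leaving only A.
Row 4, column 5: row 4 has {B, D, F, G} and column 5 has {B, C, E, F, G}, leaving only A.
Row 4, column 7: row 4 has {A, B, D, F, G} and column 7 has {B, E, G}, leaving only C.
Row 4, column 1: row 4 has {A, B, C, D, F, G} and column 1 has {B, D, F, G}, leaving only E.
Row 5, column 2: row 5 has {B, C, E, F, G} and column 2 has {B, C, D, F, G}, leaving only A.
Row 3, column 2: row 3 has {B, D, G} and column 2 has {A, B, C, D, F, G}, leaving only E.
Row 3, column 3: row 3 has {B, D, E, G} and column 3 has {A, B, D, F, G}, leaving only C.
Row 6 already has {B, D, F, G} and column 3 already has {A, B, C, D, F, G}, so row 6, column 3 must be E.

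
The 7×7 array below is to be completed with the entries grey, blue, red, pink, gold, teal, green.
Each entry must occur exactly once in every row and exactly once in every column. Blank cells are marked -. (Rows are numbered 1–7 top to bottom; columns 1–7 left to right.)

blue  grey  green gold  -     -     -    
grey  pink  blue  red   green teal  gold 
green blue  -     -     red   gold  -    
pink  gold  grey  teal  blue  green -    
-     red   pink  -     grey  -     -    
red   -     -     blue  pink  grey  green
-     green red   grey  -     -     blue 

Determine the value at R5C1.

Row 1, column 5: row 1 has {grey, blue, gold, green} and column 5 has {grey, blue, red, pink, green}, leaving only teal.
Row 3, column 3: row 3 has {blue, red, gold, green} and column 3 has {grey, blue, red, pink, green}, leaving only teal.
Row 3, column 4: row 3 has {blue, red, gold, teal, green} and column 4 has {grey, blue, red, gold, teal}, leaving only pink.
Row 3, column 7: row 3 has {blue, red, pink, gold, teal, green} and column 7 has {blue, gold, green}, leaving only grey.
Row 4, column 7: row 4 has {grey, blue, pink, gold, teal, green} and column 7 has {grey, blue, gold, green}, leaving only red.
Row 1, column 7: row 1 has {grey, blue, gold, teal, green} and column 7 has {grey, blue, red, gold, green}, leaving only pink.
Row 1, column 6: row 1 has {grey, blue, pink, gold, teal, green} and column 6 has {grey, gold, teal, green}, leaving only red.
Row 5, column 4: row 5 has {grey, red, pink} and column 4 has {grey, blue, red, pink, gold, teal}, leaving only green.
Row 5, column 6: row 5 has {grey, red, pink, green} and column 6 has {grey, red, gold, teal, green}, leaving only blue.
Row 5, column 7: row 5 has {grey, blue, red, pink, green} and column 7 has {grey, blue, red, pink, gold, green}, leaving only teal.
Row 5 already has {grey, blue, red, pink, teal, green} and column 1 already has {grey, blue, red, pink, green}, so row 5, column 1 must be gold.

gold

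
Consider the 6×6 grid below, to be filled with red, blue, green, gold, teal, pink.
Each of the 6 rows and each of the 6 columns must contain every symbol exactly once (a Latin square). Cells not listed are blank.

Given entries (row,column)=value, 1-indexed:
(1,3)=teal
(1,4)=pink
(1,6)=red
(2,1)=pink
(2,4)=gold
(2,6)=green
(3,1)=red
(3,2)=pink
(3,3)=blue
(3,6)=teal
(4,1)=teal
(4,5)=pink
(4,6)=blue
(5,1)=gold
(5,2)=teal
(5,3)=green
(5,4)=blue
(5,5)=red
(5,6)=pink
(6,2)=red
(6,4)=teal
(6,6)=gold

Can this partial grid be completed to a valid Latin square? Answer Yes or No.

Yes

No row or column among the givens repeats a symbol, and propagating forced cells runs into no contradiction.
One valid completion exists (for instance, blue gold teal pink green red / pink blue red gold teal green / red pink blue green gold teal / teal green gold red pink blue / gold teal green blue red pink / green red pink teal blue gold).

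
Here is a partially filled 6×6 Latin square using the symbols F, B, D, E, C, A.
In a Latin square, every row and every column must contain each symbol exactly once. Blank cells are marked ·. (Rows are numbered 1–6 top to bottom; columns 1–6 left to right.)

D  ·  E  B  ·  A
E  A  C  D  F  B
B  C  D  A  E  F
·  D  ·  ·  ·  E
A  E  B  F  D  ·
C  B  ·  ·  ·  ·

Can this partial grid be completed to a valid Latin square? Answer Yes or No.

No row or column among the givens repeats a symbol, and propagating forced cells runs into no contradiction.
One valid completion exists (for instance, D F E B C A / E A C D F B / B C D A E F / F D A C B E / A E B F D C / C B F E A D).

Yes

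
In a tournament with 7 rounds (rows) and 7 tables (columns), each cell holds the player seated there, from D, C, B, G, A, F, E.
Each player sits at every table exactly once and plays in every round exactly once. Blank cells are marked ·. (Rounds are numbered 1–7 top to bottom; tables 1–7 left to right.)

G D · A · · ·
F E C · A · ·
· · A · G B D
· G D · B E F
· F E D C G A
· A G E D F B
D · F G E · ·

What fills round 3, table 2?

C

Round 3 already has {D, B, G, A} and table 2 already has {D, G, A, F, E}, so round 3, table 2 must be C.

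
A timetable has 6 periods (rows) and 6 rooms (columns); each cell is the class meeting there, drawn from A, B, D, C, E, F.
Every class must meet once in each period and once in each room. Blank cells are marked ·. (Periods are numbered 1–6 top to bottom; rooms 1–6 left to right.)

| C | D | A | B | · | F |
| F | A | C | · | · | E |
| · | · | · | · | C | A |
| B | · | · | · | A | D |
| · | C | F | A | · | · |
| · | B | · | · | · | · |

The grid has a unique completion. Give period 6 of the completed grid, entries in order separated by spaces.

A B D E F C

Period 6, room 6: period 6 has {B} and room 6 has {A, D, E, F}, leaving only C.
Period 1, room 5: period 1 has {A, B, D, C, F} and room 5 has {A, C}, leaving only E.
Period 2, room 4: period 2 has {A, C, E, F} and room 4 has {A, B}, leaving only D.
Period 2, room 5: period 2 has {A, D, C, E, F} and room 5 has {A, C, E}, leaving only B.
Period 4, room 3: period 4 has {A, B, D} and room 3 has {A, C, F}, leaving only E.
Period 6, room 3: period 6 has {B, C} and room 3 has {A, C, E, F}, leaving only D.
Period 6, room 5: period 6 has {B, D, C} and room 5 has {A, B, C, E}, leaving only F.
Period 6, room 4: period 6 has {B, D, C, F} and room 4 has {A, B, D}, leaving only E.
Period 6, room 1: period 6 has {B, D, C, E, F} and room 1 has {B, C, F}, leaving only A.
So period 6 reads: A B D E F C.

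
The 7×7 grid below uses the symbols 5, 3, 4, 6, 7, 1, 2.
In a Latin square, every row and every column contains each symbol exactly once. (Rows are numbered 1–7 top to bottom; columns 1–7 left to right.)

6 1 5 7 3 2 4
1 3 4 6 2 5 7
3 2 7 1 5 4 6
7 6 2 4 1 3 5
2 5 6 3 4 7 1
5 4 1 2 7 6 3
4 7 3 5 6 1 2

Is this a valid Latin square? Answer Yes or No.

Yes

Each row is a permutation of the 7 symbols, and so is each column.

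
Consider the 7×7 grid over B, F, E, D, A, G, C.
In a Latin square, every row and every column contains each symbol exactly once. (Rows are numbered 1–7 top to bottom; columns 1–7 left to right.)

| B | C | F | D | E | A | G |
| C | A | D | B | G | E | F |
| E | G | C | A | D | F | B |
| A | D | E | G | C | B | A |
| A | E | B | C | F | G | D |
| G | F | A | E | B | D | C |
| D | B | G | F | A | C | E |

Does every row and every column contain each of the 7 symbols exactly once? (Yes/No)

No

Row 4 contains A twice (at columns 1 and 7), so it is not a permutation.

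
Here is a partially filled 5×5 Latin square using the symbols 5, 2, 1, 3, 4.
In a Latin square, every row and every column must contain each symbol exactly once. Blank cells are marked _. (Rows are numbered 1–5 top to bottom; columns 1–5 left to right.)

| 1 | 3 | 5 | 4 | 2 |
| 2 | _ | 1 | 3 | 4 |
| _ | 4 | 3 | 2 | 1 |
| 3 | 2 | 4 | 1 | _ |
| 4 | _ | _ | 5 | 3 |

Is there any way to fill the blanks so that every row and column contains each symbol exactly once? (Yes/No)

No row or column among the givens repeats a symbol, and propagating forced cells runs into no contradiction.
One valid completion exists (for instance, 1 3 5 4 2 / 2 5 1 3 4 / 5 4 3 2 1 / 3 2 4 1 5 / 4 1 2 5 3).

Yes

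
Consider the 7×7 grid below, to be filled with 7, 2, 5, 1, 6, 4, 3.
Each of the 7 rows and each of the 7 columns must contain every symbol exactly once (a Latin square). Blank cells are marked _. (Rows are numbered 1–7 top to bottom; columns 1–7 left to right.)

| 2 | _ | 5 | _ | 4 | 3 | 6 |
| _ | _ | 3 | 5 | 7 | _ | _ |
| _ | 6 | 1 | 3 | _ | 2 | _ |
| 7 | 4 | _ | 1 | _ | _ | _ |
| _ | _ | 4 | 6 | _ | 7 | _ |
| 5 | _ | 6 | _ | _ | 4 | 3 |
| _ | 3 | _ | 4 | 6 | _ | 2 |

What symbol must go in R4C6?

6

Row 1, column 4: row 1 has {2, 5, 6, 4, 3} and column 4 has {5, 1, 6, 4, 3}, leaving only 7.
Row 1, column 2: row 1 has {7, 2, 5, 6, 4, 3} and column 2 has {6, 4, 3}, leaving only 1.
Row 2, column 2: row 2 has {7, 5, 3} and column 2 has {1, 6, 4, 3}, leaving only 2.
Row 3, column 1: row 3 has {2, 1, 6, 3} and column 1 has {7, 2, 5}, leaving only 4.
Row 3, column 5: row 3 has {2, 1, 6, 4, 3} and column 5 has {7, 6, 4}, leaving only 5.
Row 3, column 7: row 3 has {2, 5, 1, 6, 4, 3} and column 7 has {2, 6, 3}, leaving only 7.
Row 4, column 3: row 4 has {7, 1, 4} and column 3 has {5, 1, 6, 4, 3}, leaving only 2.
Row 4, column 5: row 4 has {7, 2, 1, 4} and column 5 has {7, 5, 6, 4}, leaving only 3.
Row 4, column 7: row 4 has {7, 2, 1, 4, 3} and column 7 has {7, 2, 6, 3}, leaving only 5.
Row 4 already has {7, 2, 5, 1, 4, 3} and column 6 already has {7, 2, 4, 3}, so row 4, column 6 must be 6.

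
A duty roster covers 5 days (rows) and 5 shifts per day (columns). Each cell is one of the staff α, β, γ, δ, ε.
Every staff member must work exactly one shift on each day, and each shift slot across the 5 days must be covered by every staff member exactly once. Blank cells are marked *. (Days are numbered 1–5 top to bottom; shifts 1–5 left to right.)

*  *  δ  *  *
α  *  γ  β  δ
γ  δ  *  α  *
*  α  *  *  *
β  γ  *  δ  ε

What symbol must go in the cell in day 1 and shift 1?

Day 1 already has {δ} and shift 1 already has {α, β, γ}, so day 1, shift 1 must be ε.

ε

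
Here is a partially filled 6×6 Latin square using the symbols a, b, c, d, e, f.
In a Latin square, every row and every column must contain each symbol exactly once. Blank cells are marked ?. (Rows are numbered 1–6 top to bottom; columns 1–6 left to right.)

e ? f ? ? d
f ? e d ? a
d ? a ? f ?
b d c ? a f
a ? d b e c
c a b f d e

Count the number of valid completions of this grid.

2

Row 1, column 2: eliminating its row and column leaves {b, c}.
Row 1, column 4: eliminating its row and column leaves {a, c}.
Row 1, column 5: eliminating its row and column leaves {b, c}.
Row 2, column 2: eliminating its row and column leaves {b, c}.
Row 2, column 5: eliminating its row and column leaves {b, c}.
Row 3, column 2: eliminating its row and column leaves {b, c, e}.
Row 3, column 4: eliminating its row and column leaves {c, e}.
Row 3, column 6: eliminating its row and column leaves {b}.
Row 4, column 4: eliminating its row and column leaves {e}.
Row 5, column 2: eliminating its row and column leaves {f}.
Enumerating the assignments across these blanks that avoid any row or column repeat gives 2 completions.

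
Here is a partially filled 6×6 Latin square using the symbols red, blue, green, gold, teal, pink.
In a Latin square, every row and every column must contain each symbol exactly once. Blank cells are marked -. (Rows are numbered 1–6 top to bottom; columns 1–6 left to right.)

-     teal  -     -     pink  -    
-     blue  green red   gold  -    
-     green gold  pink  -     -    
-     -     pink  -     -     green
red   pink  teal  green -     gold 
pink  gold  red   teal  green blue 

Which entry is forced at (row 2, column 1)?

Row 2 already has {red, blue, green, gold} and column 1 already has {red, pink}, so row 2, column 1 must be teal.

teal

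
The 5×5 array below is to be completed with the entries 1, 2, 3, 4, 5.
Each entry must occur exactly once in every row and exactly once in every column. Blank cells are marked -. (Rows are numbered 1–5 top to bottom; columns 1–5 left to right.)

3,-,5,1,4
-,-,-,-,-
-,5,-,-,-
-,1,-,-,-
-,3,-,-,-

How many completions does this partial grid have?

Row 1, column 2: eliminating its row and column leaves {2}.
Row 2, column 1: eliminating its row and column leaves {1, 2, 4, 5}.
Row 2, column 2: eliminating its row and column leaves {2, 4}.
Row 2, column 3: eliminating its row and column leaves {1, 2, 3, 4}.
Row 2, column 4: eliminating its row and column leaves {2, 3, 4, 5}.
Row 2, column 5: eliminating its row and column leaves {1, 2, 3, 5}.
Row 3, column 1: eliminating its row and column leaves {1, 2, 4}.
Row 3, column 3: eliminating its row and column leaves {1, 2, 3, 4}.
Row 3, column 4: eliminating its row and column leaves {2, 3, 4}.
Row 3, column 5: eliminating its row and column leaves {1, 2, 3}.
Row 4, column 1: eliminating its row and column leaves {2, 4, 5}.
Row 4, column 3: eliminating its row and column leaves {2, 3, 4}.
Row 4, column 4: eliminating its row and column leaves {2, 3, 4, 5}.
Row 4, column 5: eliminating its row and column leaves {2, 3, 5}.
Row 5, column 1: eliminating its row and column leaves {1, 2, 4, 5}.
Row 5, column 3: eliminating its row and column leaves {1, 2, 4}.
Row 5, column 4: eliminating its row and column leaves {2, 4, 5}.
Row 5, column 5: eliminating its row and column leaves {1, 2, 5}.
Enumerating the assignments across these blanks that avoid any row or column repeat gives 56 completions.

56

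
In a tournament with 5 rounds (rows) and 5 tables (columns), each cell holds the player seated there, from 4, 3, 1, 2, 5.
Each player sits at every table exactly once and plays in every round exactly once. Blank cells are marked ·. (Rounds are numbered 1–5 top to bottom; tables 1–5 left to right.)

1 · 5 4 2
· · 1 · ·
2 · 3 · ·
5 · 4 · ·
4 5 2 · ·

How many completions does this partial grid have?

Round 1, table 2: eliminating its round and table leaves {3}.
Round 2, table 1: eliminating its round and table leaves {3}.
Round 2, table 2: eliminating its round and table leaves {4, 3, 2}.
Round 2, table 4: eliminating its round and table leaves {3, 2, 5}.
Round 2, table 5: eliminating its round and table leaves {4, 3, 5}.
Round 3, table 2: eliminating its round and table leaves {4, 1}.
Round 3, table 4: eliminating its round and table leaves {1, 5}.
Round 3, table 5: eliminating its round and table leaves {4, 1, 5}.
Round 4, table 2: eliminating its round and table leaves {3, 1, 2}.
Round 4, table 4: eliminating its round and table leaves {3, 1, 2}.
Round 4, table 5: eliminating its round and table leaves {3, 1}.
Round 5, table 4: eliminating its round and table leaves {3, 1}.
Round 5, table 5: eliminating its round and table leaves {3, 1}.
Enumerating the assignments across these blanks that avoid any round or table repeat gives 3 completions.

3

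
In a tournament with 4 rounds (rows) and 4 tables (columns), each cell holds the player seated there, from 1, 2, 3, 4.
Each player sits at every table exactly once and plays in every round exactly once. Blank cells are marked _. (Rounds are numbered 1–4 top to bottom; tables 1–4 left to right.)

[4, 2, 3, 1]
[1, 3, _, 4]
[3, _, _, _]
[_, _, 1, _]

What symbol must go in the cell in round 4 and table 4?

3

Round 2, table 3: round 2 has {1, 3, 4} and table 3 has {1, 3}, leaving only 2.
Round 3, table 3: round 3 has {3} and table 3 has {1, 2, 3}, leaving only 4.
Round 3, table 2: round 3 has {3, 4} and table 2 has {2, 3}, leaving only 1.
Round 3, table 4: round 3 has {1, 3, 4} and table 4 has {1, 4}, leaving only 2.
Round 4 already has {1} and table 4 already has {1, 2, 4}, so round 4, table 4 must be 3.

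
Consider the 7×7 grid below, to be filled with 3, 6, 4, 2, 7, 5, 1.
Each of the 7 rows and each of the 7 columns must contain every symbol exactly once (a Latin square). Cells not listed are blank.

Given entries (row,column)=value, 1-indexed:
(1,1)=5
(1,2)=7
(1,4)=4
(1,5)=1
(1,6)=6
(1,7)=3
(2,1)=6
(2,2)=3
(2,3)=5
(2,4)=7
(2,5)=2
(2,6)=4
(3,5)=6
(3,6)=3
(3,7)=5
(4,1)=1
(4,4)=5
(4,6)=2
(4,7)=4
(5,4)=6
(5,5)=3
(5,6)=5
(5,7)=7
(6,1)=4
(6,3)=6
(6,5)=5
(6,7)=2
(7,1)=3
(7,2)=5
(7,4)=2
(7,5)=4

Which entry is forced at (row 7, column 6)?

Row 1, column 3: row 1 has {3, 6, 4, 7, 5, 1} and column 3 has {6, 5}, leaving only 2.
Row 2, column 7: row 2 has {3, 6, 4, 2, 7, 5} and column 7 has {3, 4, 2, 7, 5}, leaving only 1.
Row 3, column 4: row 3 has {3, 6, 5} and column 4 has {6, 4, 2, 7, 5}, leaving only 1.
Row 4, column 2: row 4 has {4, 2, 5, 1} and column 2 has {3, 7, 5}, leaving only 6.
Row 4, column 5: row 4 has {6, 4, 2, 5, 1} and column 5 has {3, 6, 4, 2, 5, 1}, leaving only 7.
Row 4, column 3: row 4 has {6, 4, 2, 7, 5, 1} and column 3 has {6, 2, 5}, leaving only 3.
Row 5, column 1: row 5 has {3, 6, 7, 5} and column 1 has {3, 6, 4, 5, 1}, leaving only 2.
Row 3, column 1: row 3 has {3, 6, 5, 1} and column 1 has {3, 6, 4, 2, 5, 1}, leaving only 7.
Row 3, column 3: row 3 has {3, 6, 7, 5, 1} and column 3 has {3, 6, 2, 5}, leaving only 4.
Row 3, column 2: row 3 has {3, 6, 4, 7, 5, 1} and column 2 has {3, 6, 7, 5}, leaving only 2.
Row 5, column 3: row 5 has {3, 6, 2, 7, 5} and column 3 has {3, 6, 4, 2, 5}, leaving only 1.
Row 5, column 2: row 5 has {3, 6, 2, 7, 5, 1} and column 2 has {3, 6, 2, 7, 5}, leaving only 4.
Row 6, column 2: row 6 has {6, 4, 2, 5} and column 2 has {3, 6, 4, 2, 7, 5}, leaving only 1.
Row 6, column 4: row 6 has {6, 4, 2, 5, 1} and column 4 has {6, 4, 2, 7, 5, 1}, leaving only 3.
Row 6, column 6: row 6 has {3, 6, 4, 2, 5, 1} and column 6 has {3, 6, 4, 2, 5}, leaving only 7.
Row 7 already has {3, 4, 2, 5} and column 6 already has {3, 6, 4, 2, 7, 5}, so row 7, column 6 must be 1.

1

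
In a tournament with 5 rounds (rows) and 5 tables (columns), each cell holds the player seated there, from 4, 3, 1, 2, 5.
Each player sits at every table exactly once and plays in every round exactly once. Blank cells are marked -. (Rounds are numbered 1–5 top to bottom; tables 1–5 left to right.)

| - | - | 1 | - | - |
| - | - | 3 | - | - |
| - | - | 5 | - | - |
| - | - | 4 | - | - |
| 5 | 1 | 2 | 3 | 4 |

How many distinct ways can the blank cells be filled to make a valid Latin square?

56

Round 1, table 1: eliminating its round and table leaves {4, 3, 2}.
Round 1, table 2: eliminating its round and table leaves {4, 3, 2, 5}.
Round 1, table 4: eliminating its round and table leaves {4, 2, 5}.
Round 1, table 5: eliminating its round and table leaves {3, 2, 5}.
Round 2, table 1: eliminating its round and table leaves {4, 1, 2}.
Round 2, table 2: eliminating its round and table leaves {4, 2, 5}.
Round 2, table 4: eliminating its round and table leaves {4, 1, 2, 5}.
Round 2, table 5: eliminating its round and table leaves {1, 2, 5}.
Round 3, table 1: eliminating its round and table leaves {4, 3, 1, 2}.
Round 3, table 2: eliminating its round and table leaves {4, 3, 2}.
Round 3, table 4: eliminating its round and table leaves {4, 1, 2}.
Round 3, table 5: eliminating its round and table leaves {3, 1, 2}.
Round 4, table 1: eliminating its round and table leaves {3, 1, 2}.
Round 4, table 2: eliminating its round and table leaves {3, 2, 5}.
Round 4, table 4: eliminating its round and table leaves {1, 2, 5}.
Round 4, table 5: eliminating its round and table leaves {3, 1, 2, 5}.
Enumerating the assignments across these blanks that avoid any round or table repeat gives 56 completions.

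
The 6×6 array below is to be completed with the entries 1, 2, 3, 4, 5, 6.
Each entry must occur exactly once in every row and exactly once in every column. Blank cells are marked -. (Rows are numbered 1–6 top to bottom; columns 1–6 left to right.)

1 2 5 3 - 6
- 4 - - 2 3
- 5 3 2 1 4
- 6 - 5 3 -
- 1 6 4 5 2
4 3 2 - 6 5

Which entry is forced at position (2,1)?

5

Row 1, column 5: row 1 has {1, 2, 3, 5, 6} and column 5 has {1, 2, 3, 5, 6}, leaving only 4.
Row 2, column 3: row 2 has {2, 3, 4} and column 3 has {2, 3, 5, 6}, leaving only 1.
Row 2, column 4: row 2 has {1, 2, 3, 4} and column 4 has {2, 3, 4, 5}, leaving only 6.
Row 2 already has {1, 2, 3, 4, 6} and column 1 already has {1, 4}, so row 2, column 1 must be 5.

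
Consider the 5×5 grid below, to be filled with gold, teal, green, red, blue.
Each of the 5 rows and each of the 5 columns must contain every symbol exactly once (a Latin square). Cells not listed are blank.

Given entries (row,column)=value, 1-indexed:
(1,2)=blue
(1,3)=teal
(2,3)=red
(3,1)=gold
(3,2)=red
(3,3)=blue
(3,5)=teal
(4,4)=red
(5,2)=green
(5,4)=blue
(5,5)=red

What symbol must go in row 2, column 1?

green

Row 3, column 4: row 3 has {gold, teal, red, blue} and column 4 has {red, blue}, leaving only green.
Row 1, column 4: row 1 has {teal, blue} and column 4 has {green, red, blue}, leaving only gold.
Row 1, column 5: row 1 has {gold, teal, blue} and column 5 has {teal, red}, leaving only green.
Row 1, column 1: row 1 has {gold, teal, green, blue} and column 1 has {gold}, leaving only red.
Row 2, column 4: row 2 has {red} and column 4 has {gold, green, red, blue}, leaving only teal.
Row 2, column 2: row 2 has {teal, red} and column 2 has {green, red, blue}, leaving only gold.
Row 2, column 5: row 2 has {gold, teal, red} and column 5 has {teal, green, red}, leaving only blue.
Row 2 already has {gold, teal, red, blue} and column 1 already has {gold, red}, so row 2, column 1 must be green.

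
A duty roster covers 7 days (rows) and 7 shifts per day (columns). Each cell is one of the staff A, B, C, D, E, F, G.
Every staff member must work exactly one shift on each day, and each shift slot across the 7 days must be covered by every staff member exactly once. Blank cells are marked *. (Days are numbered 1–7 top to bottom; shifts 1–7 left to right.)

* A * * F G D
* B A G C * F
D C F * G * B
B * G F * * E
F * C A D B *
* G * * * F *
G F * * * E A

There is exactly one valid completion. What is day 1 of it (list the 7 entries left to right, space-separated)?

Day 2, shift 1: day 2 has {A, B, C, F, G} and shift 1 has {B, D, F, G}, leaving only E.
Day 1, shift 1: day 1 has {A, D, F, G} and shift 1 has {B, D, E, F, G}, leaving only C.
Day 2, shift 6: day 2 has {A, B, C, E, F, G} and shift 6 has {B, E, F, G}, leaving only D.
Day 3, shift 4: day 3 has {B, C, D, F, G} and shift 4 has {A, F, G}, leaving only E.
Day 1, shift 4: day 1 has {A, C, D, F, G} and shift 4 has {A, E, F, G}, leaving only B.
Day 1, shift 3: day 1 has {A, B, C, D, F, G} and shift 3 has {A, C, F, G}, leaving only E.
So day 1 reads: C A E B F G D.

C A E B F G D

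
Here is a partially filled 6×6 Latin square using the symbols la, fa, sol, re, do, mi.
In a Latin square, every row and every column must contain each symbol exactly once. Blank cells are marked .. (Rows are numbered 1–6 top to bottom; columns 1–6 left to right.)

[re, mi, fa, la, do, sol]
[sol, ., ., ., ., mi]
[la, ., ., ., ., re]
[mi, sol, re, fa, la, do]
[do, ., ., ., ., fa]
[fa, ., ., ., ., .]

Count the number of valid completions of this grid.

Row 2, column 2: eliminating its row and column leaves {la, fa, re, do}.
Row 2, column 3: eliminating its row and column leaves {la, do}.
Row 2, column 4: eliminating its row and column leaves {re, do}.
Row 2, column 5: eliminating its row and column leaves {fa, re}.
Row 3, column 2: eliminating its row and column leaves {fa, do}.
Row 3, column 3: eliminating its row and column leaves {sol, do, mi}.
Row 3, column 4: eliminating its row and column leaves {sol, do, mi}.
Row 3, column 5: eliminating its row and column leaves {fa, sol, mi}.
Row 5, column 2: eliminating its row and column leaves {la, re}.
Row 5, column 3: eliminating its row and column leaves {la, sol, mi}.
Row 5, column 4: eliminating its row and column leaves {sol, re, mi}.
Row 5, column 5: eliminating its row and column leaves {sol, re, mi}.
Row 6, column 2: eliminating its row and column leaves {la, re, do}.
Row 6, column 3: eliminating its row and column leaves {la, sol, do, mi}.
Row 6, column 4: eliminating its row and column leaves {sol, re, do, mi}.
Row 6, column 5: eliminating its row and column leaves {sol, re, mi}.
Row 6, column 6: eliminating its row and column leaves {la}.
Enumerating the assignments across these blanks that avoid any row or column repeat gives 12 completions.

12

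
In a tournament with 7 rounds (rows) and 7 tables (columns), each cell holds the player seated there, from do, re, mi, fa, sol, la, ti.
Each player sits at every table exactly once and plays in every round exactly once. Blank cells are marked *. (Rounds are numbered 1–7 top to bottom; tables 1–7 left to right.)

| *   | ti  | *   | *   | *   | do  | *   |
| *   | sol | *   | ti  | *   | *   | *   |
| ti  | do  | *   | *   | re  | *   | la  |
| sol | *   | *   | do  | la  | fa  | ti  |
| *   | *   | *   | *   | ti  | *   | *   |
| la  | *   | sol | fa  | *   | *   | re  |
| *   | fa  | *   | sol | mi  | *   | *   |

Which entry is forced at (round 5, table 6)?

mi

Round 3, table 4: round 3 has {do, re, la, ti} and table 4 has {do, fa, sol, ti}, leaving only mi.
Round 3, table 3: round 3 has {do, re, mi, la, ti} and table 3 has {sol}, leaving only fa.
Round 3, table 6: round 3 has {do, re, mi, fa, la, ti} and table 6 has {do, fa}, leaving only sol.
Round 6, table 2: round 6 has {re, fa, sol, la} and table 2 has {do, fa, sol, ti}, leaving only mi.
Round 4, table 2: round 4 has {do, fa, sol, la, ti} and table 2 has {do, mi, fa, sol, ti}, leaving only re.
Round 4, table 3: round 4 has {do, re, fa, sol, la, ti} and table 3 has {fa, sol}, leaving only mi.
Round 5, table 2: round 5 has {ti} and table 2 has {do, re, mi, fa, sol, ti}, leaving only la.
Round 5, table 4: round 5 has {la, ti} and table 4 has {do, mi, fa, sol, ti}, leaving only re.
Round 5 already has {re, la, ti} and table 6 already has {do, fa, sol}, so round 5, table 6 must be mi.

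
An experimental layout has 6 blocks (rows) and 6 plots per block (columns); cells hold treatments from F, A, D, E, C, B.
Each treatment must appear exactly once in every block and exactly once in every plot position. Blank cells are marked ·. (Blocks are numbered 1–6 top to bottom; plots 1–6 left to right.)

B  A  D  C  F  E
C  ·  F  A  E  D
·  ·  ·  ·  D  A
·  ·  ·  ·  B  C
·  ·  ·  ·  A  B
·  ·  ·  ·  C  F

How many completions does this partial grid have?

16

Block 2, plot 2: eliminating its block and plot leaves {B}.
Block 3, plot 1: eliminating its block and plot leaves {F, E}.
Block 3, plot 2: eliminating its block and plot leaves {F, E, C, B}.
Block 3, plot 3: eliminating its block and plot leaves {E, C, B}.
Block 3, plot 4: eliminating its block and plot leaves {F, E, B}.
Block 4, plot 1: eliminating its block and plot leaves {F, A, D, E}.
Block 4, plot 2: eliminating its block and plot leaves {F, D, E}.
Block 4, plot 3: eliminating its block and plot leaves {A, E}.
Block 4, plot 4: eliminating its block and plot leaves {F, D, E}.
Block 5, plot 1: eliminating its block and plot leaves {F, D, E}.
Block 5, plot 2: eliminating its block and plot leaves {F, D, E, C}.
Block 5, plot 3: eliminating its block and plot leaves {E, C}.
Block 5, plot 4: eliminating its block and plot leaves {F, D, E}.
Block 6, plot 1: eliminating its block and plot leaves {A, D, E}.
Block 6, plot 2: eliminating its block and plot leaves {D, E, B}.
Block 6, plot 3: eliminating its block and plot leaves {A, E, B}.
Block 6, plot 4: eliminating its block and plot leaves {D, E, B}.
Enumerating the assignments across these blanks that avoid any block or plot repeat gives 16 completions.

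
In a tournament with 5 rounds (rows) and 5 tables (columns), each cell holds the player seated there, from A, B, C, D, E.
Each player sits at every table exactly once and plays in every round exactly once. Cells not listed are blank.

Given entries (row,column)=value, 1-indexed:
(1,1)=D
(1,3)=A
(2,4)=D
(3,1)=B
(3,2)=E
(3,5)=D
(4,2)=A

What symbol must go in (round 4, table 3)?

D

Round 3, table 3: round 3 has {B, D, E} and table 3 has {A}, leaving only C.
Round 3, table 4: round 3 has {B, C, D, E} and table 4 has {D}, leaving only A.
Round 4, table 3 is narrowed to {B, D, E}.
If it were B, propagating the remaining blanks reaches a contradiction.
If it were E, then round 4, table 5 would be left with no valid symbol.
So round 4, table 3 must be D.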